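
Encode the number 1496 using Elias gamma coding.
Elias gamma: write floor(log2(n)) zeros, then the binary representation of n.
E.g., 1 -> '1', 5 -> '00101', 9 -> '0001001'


num_bits = floor(log2(1496)) + 1 = 11
leading_zeros = num_bits - 1 = 10
binary(1496) = 10111011000

Elias gamma(1496) = '0000000000' + '10111011000' = 000000000010111011000 (21 bits)


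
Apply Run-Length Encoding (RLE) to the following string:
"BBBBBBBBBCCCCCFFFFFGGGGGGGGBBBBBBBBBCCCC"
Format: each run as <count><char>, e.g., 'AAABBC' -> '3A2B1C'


Scanning runs left to right:
  i=0: run of 'B' x 9 -> '9B'
  i=9: run of 'C' x 5 -> '5C'
  i=14: run of 'F' x 5 -> '5F'
  i=19: run of 'G' x 8 -> '8G'
  i=27: run of 'B' x 9 -> '9B'
  i=36: run of 'C' x 4 -> '4C'

RLE = 9B5C5F8G9B4C


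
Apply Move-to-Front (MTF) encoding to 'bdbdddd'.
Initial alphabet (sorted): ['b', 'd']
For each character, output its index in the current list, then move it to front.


MTF encoding:
'b': index 0 in ['b', 'd'] -> ['b', 'd']
'd': index 1 in ['b', 'd'] -> ['d', 'b']
'b': index 1 in ['d', 'b'] -> ['b', 'd']
'd': index 1 in ['b', 'd'] -> ['d', 'b']
'd': index 0 in ['d', 'b'] -> ['d', 'b']
'd': index 0 in ['d', 'b'] -> ['d', 'b']
'd': index 0 in ['d', 'b'] -> ['d', 'b']


Output: [0, 1, 1, 1, 0, 0, 0]


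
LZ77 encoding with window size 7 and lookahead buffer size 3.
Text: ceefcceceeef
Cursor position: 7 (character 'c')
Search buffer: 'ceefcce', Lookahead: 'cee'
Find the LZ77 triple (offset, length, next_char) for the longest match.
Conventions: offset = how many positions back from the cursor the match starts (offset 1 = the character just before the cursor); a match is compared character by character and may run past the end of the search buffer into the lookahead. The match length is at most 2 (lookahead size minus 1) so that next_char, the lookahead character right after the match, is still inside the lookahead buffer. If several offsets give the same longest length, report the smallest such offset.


Try each offset into the search buffer:
  offset=1 (pos 6, char 'e'): match length 0
  offset=2 (pos 5, char 'c'): match length 2
  offset=3 (pos 4, char 'c'): match length 1
  offset=4 (pos 3, char 'f'): match length 0
  offset=5 (pos 2, char 'e'): match length 0
  offset=6 (pos 1, char 'e'): match length 0
  offset=7 (pos 0, char 'c'): match length 2
Longest match has length 2, found at offsets 2, 7; take the smallest, offset 2.
next_char = character at position 7 + 2 = 9 -> 'e'

Best match: offset=2, length=2 (matching 'ce' starting at position 5)
LZ77 triple: (2, 2, 'e')


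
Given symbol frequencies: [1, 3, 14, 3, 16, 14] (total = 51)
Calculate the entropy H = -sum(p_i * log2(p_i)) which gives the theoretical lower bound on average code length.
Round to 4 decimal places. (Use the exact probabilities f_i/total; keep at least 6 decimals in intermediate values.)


Per-symbol terms -p_i * log2(p_i) with p_i = f_i/51:
  p = 1/51 = 0.019608: log2(p) = -5.672425, -p*log2(p) = 0.111224
  p = 3/51 = 0.058824: log2(p) = -4.087463, -p*log2(p) = 0.240439
  p = 14/51 = 0.274510: log2(p) = -1.865070, -p*log2(p) = 0.511980
  p = 3/51 = 0.058824: log2(p) = -4.087463, -p*log2(p) = 0.240439
  p = 16/51 = 0.313725: log2(p) = -1.672425, -p*log2(p) = 0.524682
  p = 14/51 = 0.274510: log2(p) = -1.865070, -p*log2(p) = 0.511980
H = 0.111224 + 0.240439 + 0.511980 + 0.240439 + 0.524682 + 0.511980 = 2.140744

H = 2.1407 bits/symbol


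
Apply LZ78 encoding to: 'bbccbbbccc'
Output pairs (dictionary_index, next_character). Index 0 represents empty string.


LZ78 encoding steps:
Dictionary: {0: ''}
Step 1: w='' (idx 0), next='b' -> output (0, 'b'), add 'b' as idx 1
Step 2: w='b' (idx 1), next='c' -> output (1, 'c'), add 'bc' as idx 2
Step 3: w='' (idx 0), next='c' -> output (0, 'c'), add 'c' as idx 3
Step 4: w='b' (idx 1), next='b' -> output (1, 'b'), add 'bb' as idx 4
Step 5: w='bc' (idx 2), next='c' -> output (2, 'c'), add 'bcc' as idx 5
Step 6: w='c' (idx 3), end of input -> output (3, '')


Encoded: [(0, 'b'), (1, 'c'), (0, 'c'), (1, 'b'), (2, 'c'), (3, '')]


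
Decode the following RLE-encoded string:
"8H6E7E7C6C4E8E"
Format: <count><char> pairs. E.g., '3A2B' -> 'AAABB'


Expanding each <count><char> pair:
  8H -> 'HHHHHHHH'
  6E -> 'EEEEEE'
  7E -> 'EEEEEEE'
  7C -> 'CCCCCCC'
  6C -> 'CCCCCC'
  4E -> 'EEEE'
  8E -> 'EEEEEEEE'

Decoded = HHHHHHHHEEEEEEEEEEEEECCCCCCCCCCCCCEEEEEEEEEEEE


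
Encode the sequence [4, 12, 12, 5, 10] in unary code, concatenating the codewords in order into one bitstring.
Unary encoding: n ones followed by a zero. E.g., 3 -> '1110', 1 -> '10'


Encode each number as n ones followed by a terminating 0:
  4 -> 11110 (5 bits)
  12 -> 1111111111110 (13 bits)
  12 -> 1111111111110 (13 bits)
  5 -> 111110 (6 bits)
  10 -> 11111111110 (11 bits)
Total length = 5 + 13 + 13 + 6 + 11 = 48 bits.

Unary([4, 12, 12, 5, 10]) = 111101111111111110111111111111011111011111111110 (48 bits)


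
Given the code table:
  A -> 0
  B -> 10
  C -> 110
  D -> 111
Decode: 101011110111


Decoding:
10 -> B
10 -> B
111 -> D
10 -> B
111 -> D


Result: BBDBD


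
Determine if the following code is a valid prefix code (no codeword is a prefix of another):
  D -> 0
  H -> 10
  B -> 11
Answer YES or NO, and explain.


Checking each pair (does one codeword prefix another?):
  D='0' vs H='10': no prefix
  D='0' vs B='11': no prefix
  H='10' vs D='0': no prefix
  H='10' vs B='11': no prefix
  B='11' vs D='0': no prefix
  B='11' vs H='10': no prefix
No violation found over all pairs.

YES -- this is a valid prefix code. No codeword is a prefix of any other codeword.


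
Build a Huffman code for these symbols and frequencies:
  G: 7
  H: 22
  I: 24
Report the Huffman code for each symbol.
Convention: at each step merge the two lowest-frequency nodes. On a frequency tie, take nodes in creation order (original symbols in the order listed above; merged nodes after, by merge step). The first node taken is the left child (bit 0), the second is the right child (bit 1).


Huffman tree construction:
Step 1: Merge G(7) + H(22) = 29
Step 2: Merge I(24) + (G+H)(29) = 53
Read each symbol's code off the tree from the root (left child = 0, right child = 1).

Codes:
  G: 10 (length 2)
  H: 11 (length 2)
  I: 0 (length 1)
Average code length: 82/53 = 1.5472 bits/symbol


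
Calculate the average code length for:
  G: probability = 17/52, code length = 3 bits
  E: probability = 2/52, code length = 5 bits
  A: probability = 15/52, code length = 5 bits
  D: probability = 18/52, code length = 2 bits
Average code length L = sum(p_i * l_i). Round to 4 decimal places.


Weighted contributions p_i * l_i:
  G: (17/52) * 3 = 51/52
  E: (2/52) * 5 = 10/52
  A: (15/52) * 5 = 75/52
  D: (18/52) * 2 = 36/52
Sum = (51 + 10 + 75 + 36)/52 = 172/52

L = 172/52 = 3.3077 bits/symbol


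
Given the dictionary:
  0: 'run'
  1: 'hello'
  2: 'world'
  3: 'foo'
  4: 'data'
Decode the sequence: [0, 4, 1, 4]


Look up each index in the dictionary:
  0 -> 'run'
  4 -> 'data'
  1 -> 'hello'
  4 -> 'data'

Decoded: "run data hello data"


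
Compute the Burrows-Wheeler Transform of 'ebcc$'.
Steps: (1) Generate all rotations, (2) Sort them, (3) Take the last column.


Rotations (sorted):
  0: $ebcc -> last char: c
  1: bcc$e -> last char: e
  2: c$ebc -> last char: c
  3: cc$eb -> last char: b
  4: ebcc$ -> last char: $


BWT = cecb$


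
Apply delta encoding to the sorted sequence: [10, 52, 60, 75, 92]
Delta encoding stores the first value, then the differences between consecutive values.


First value: 10
Deltas:
  52 - 10 = 42
  60 - 52 = 8
  75 - 60 = 15
  92 - 75 = 17


Delta encoded: [10, 42, 8, 15, 17]


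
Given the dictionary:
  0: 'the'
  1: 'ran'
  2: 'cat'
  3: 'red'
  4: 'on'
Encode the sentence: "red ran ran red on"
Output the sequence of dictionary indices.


Look up each word in the dictionary:
  'red' -> 3
  'ran' -> 1
  'ran' -> 1
  'red' -> 3
  'on' -> 4

Encoded: [3, 1, 1, 3, 4]


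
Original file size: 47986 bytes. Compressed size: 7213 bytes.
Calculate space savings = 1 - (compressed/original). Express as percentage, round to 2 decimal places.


ratio = compressed/original = 7213/47986 = 0.150315
savings = 1 - ratio = 1 - 0.150315 = 0.849685
as a percentage: 0.849685 * 100 = 84.97%

Space savings = 1 - 7213/47986 = 84.97%


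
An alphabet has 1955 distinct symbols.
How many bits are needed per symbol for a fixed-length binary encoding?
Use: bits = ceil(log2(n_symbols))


log2(1955) = 10.933
Bracket: 2^10 = 1024 < 1955 <= 2^11 = 2048
So ceil(log2(1955)) = 11

bits = ceil(log2(1955)) = ceil(10.933) = 11 bits


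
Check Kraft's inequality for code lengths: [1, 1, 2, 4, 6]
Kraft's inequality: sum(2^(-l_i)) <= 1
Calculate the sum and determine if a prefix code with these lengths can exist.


Sum = 2^(-1) + 2^(-1) + 2^(-2) + 2^(-4) + 2^(-6)
    = 0.5 + 0.5 + 0.25 + 0.0625 + 0.015625
    = 85/64 = 1.328125
Since 1.328125 > 1, Kraft's inequality is NOT satisfied.
A prefix code with these lengths CANNOT exist.

Kraft sum = 1.328125. Not satisfied.


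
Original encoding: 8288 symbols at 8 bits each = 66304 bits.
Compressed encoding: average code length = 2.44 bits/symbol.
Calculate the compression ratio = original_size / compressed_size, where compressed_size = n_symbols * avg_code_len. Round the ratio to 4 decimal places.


original_size = n_symbols * orig_bits = 8288 * 8 = 66304 bits
compressed_size = n_symbols * avg_code_len = 8288 * 2.44 = 20222.72 bits
ratio = original_size / compressed_size = 66304 / 20222.72 = 3.2787

Compression ratio = 3.2787


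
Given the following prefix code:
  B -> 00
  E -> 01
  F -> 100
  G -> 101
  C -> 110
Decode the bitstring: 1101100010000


Decoding step by step:
Bits 110 -> C
Bits 110 -> C
Bits 00 -> B
Bits 100 -> F
Bits 00 -> B


Decoded message: CCBFB


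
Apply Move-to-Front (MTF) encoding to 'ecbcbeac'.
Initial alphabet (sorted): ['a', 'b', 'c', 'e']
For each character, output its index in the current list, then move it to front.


MTF encoding:
'e': index 3 in ['a', 'b', 'c', 'e'] -> ['e', 'a', 'b', 'c']
'c': index 3 in ['e', 'a', 'b', 'c'] -> ['c', 'e', 'a', 'b']
'b': index 3 in ['c', 'e', 'a', 'b'] -> ['b', 'c', 'e', 'a']
'c': index 1 in ['b', 'c', 'e', 'a'] -> ['c', 'b', 'e', 'a']
'b': index 1 in ['c', 'b', 'e', 'a'] -> ['b', 'c', 'e', 'a']
'e': index 2 in ['b', 'c', 'e', 'a'] -> ['e', 'b', 'c', 'a']
'a': index 3 in ['e', 'b', 'c', 'a'] -> ['a', 'e', 'b', 'c']
'c': index 3 in ['a', 'e', 'b', 'c'] -> ['c', 'a', 'e', 'b']


Output: [3, 3, 3, 1, 1, 2, 3, 3]


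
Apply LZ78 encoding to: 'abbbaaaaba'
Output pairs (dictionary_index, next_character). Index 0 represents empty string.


LZ78 encoding steps:
Dictionary: {0: ''}
Step 1: w='' (idx 0), next='a' -> output (0, 'a'), add 'a' as idx 1
Step 2: w='' (idx 0), next='b' -> output (0, 'b'), add 'b' as idx 2
Step 3: w='b' (idx 2), next='b' -> output (2, 'b'), add 'bb' as idx 3
Step 4: w='a' (idx 1), next='a' -> output (1, 'a'), add 'aa' as idx 4
Step 5: w='aa' (idx 4), next='b' -> output (4, 'b'), add 'aab' as idx 5
Step 6: w='a' (idx 1), end of input -> output (1, '')


Encoded: [(0, 'a'), (0, 'b'), (2, 'b'), (1, 'a'), (4, 'b'), (1, '')]


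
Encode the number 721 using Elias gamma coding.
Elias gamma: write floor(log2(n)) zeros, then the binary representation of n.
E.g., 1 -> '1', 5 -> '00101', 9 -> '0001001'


num_bits = floor(log2(721)) + 1 = 10
leading_zeros = num_bits - 1 = 9
binary(721) = 1011010001

Elias gamma(721) = '000000000' + '1011010001' = 0000000001011010001 (19 bits)


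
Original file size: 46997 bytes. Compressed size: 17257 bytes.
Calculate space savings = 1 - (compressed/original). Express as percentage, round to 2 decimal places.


ratio = compressed/original = 17257/46997 = 0.367194
savings = 1 - ratio = 1 - 0.367194 = 0.632806
as a percentage: 0.632806 * 100 = 63.28%

Space savings = 1 - 17257/46997 = 63.28%


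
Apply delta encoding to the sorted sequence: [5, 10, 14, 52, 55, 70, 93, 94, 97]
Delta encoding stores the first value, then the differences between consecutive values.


First value: 5
Deltas:
  10 - 5 = 5
  14 - 10 = 4
  52 - 14 = 38
  55 - 52 = 3
  70 - 55 = 15
  93 - 70 = 23
  94 - 93 = 1
  97 - 94 = 3


Delta encoded: [5, 5, 4, 38, 3, 15, 23, 1, 3]


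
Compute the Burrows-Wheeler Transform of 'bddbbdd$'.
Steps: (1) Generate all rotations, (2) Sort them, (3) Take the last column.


Rotations (sorted):
  0: $bddbbdd -> last char: d
  1: bbdd$bdd -> last char: d
  2: bdd$bddb -> last char: b
  3: bddbbdd$ -> last char: $
  4: d$bddbbd -> last char: d
  5: dbbdd$bd -> last char: d
  6: dd$bddbb -> last char: b
  7: ddbbdd$b -> last char: b


BWT = ddb$ddbb


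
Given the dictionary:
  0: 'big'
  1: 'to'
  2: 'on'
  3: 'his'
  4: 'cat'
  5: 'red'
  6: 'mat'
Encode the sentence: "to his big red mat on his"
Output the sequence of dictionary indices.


Look up each word in the dictionary:
  'to' -> 1
  'his' -> 3
  'big' -> 0
  'red' -> 5
  'mat' -> 6
  'on' -> 2
  'his' -> 3

Encoded: [1, 3, 0, 5, 6, 2, 3]


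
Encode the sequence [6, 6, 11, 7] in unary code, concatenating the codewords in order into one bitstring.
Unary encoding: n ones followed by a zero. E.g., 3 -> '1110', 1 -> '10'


Encode each number as n ones followed by a terminating 0:
  6 -> 1111110 (7 bits)
  6 -> 1111110 (7 bits)
  11 -> 111111111110 (12 bits)
  7 -> 11111110 (8 bits)
Total length = 7 + 7 + 12 + 8 = 34 bits.

Unary([6, 6, 11, 7]) = 1111110111111011111111111011111110 (34 bits)


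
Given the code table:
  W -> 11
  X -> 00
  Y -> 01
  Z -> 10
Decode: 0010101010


Decoding:
00 -> X
10 -> Z
10 -> Z
10 -> Z
10 -> Z


Result: XZZZZ


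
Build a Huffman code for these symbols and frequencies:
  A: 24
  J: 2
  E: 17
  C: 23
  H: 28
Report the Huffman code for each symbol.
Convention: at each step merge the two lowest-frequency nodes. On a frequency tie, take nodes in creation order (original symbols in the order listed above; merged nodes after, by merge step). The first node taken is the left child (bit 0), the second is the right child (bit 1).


Huffman tree construction:
Step 1: Merge J(2) + E(17) = 19
Step 2: Merge (J+E)(19) + C(23) = 42
Step 3: Merge A(24) + H(28) = 52
Step 4: Merge ((J+E)+C)(42) + (A+H)(52) = 94
Read each symbol's code off the tree from the root (left child = 0, right child = 1).

Codes:
  A: 10 (length 2)
  J: 000 (length 3)
  E: 001 (length 3)
  C: 01 (length 2)
  H: 11 (length 2)
Average code length: 207/94 = 2.2021 bits/symbol


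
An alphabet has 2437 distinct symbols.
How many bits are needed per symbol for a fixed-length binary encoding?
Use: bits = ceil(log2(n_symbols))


log2(2437) = 11.2509
Bracket: 2^11 = 2048 < 2437 <= 2^12 = 4096
So ceil(log2(2437)) = 12

bits = ceil(log2(2437)) = ceil(11.2509) = 12 bits


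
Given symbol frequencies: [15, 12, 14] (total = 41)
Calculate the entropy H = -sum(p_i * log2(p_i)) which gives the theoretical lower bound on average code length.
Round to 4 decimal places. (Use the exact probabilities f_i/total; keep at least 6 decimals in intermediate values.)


Per-symbol terms -p_i * log2(p_i) with p_i = f_i/41:
  p = 15/41 = 0.365854: log2(p) = -1.450661, -p*log2(p) = 0.530730
  p = 12/41 = 0.292683: log2(p) = -1.772590, -p*log2(p) = 0.518807
  p = 14/41 = 0.341463: log2(p) = -1.550197, -p*log2(p) = 0.529336
H = 0.530730 + 0.518807 + 0.529336 = 1.578873

H = 1.5789 bits/symbol


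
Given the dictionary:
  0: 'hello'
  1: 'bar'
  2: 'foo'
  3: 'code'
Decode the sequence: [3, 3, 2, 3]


Look up each index in the dictionary:
  3 -> 'code'
  3 -> 'code'
  2 -> 'foo'
  3 -> 'code'

Decoded: "code code foo code"


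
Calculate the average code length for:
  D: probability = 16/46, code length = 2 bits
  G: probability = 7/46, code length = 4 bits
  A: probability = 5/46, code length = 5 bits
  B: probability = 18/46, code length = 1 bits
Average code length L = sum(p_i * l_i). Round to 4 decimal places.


Weighted contributions p_i * l_i:
  D: (16/46) * 2 = 32/46
  G: (7/46) * 4 = 28/46
  A: (5/46) * 5 = 25/46
  B: (18/46) * 1 = 18/46
Sum = (32 + 28 + 25 + 18)/46 = 103/46

L = 103/46 = 2.2391 bits/symbol


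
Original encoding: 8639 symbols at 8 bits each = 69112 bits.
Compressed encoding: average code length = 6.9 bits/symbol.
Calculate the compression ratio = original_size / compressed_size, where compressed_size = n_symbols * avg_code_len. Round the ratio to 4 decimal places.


original_size = n_symbols * orig_bits = 8639 * 8 = 69112 bits
compressed_size = n_symbols * avg_code_len = 8639 * 6.9 = 59609.1 bits
ratio = original_size / compressed_size = 69112 / 59609.1 = 1.1594

Compression ratio = 1.1594


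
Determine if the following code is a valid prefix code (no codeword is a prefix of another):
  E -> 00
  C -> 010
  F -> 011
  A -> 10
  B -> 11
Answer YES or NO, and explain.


Checking each pair (does one codeword prefix another?):
  E='00' vs C='010': no prefix
  E='00' vs F='011': no prefix
  E='00' vs A='10': no prefix
  E='00' vs B='11': no prefix
  C='010' vs E='00': no prefix
  C='010' vs F='011': no prefix
  C='010' vs A='10': no prefix
  C='010' vs B='11': no prefix
  F='011' vs E='00': no prefix
  F='011' vs C='010': no prefix
  F='011' vs A='10': no prefix
  F='011' vs B='11': no prefix
  A='10' vs E='00': no prefix
  A='10' vs C='010': no prefix
  A='10' vs F='011': no prefix
  A='10' vs B='11': no prefix
  B='11' vs E='00': no prefix
  B='11' vs C='010': no prefix
  B='11' vs F='011': no prefix
  B='11' vs A='10': no prefix
No violation found over all pairs.

YES -- this is a valid prefix code. No codeword is a prefix of any other codeword.


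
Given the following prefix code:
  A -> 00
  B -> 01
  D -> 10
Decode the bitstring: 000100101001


Decoding step by step:
Bits 00 -> A
Bits 01 -> B
Bits 00 -> A
Bits 10 -> D
Bits 10 -> D
Bits 01 -> B


Decoded message: ABADDB


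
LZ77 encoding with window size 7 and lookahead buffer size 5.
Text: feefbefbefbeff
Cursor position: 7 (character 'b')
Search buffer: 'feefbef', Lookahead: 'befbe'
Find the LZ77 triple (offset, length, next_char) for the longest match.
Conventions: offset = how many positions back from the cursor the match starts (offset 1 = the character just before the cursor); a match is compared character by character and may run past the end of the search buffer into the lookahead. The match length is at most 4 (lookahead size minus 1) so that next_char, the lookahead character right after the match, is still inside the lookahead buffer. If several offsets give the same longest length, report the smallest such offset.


Try each offset into the search buffer:
  offset=1 (pos 6, char 'f'): match length 0
  offset=2 (pos 5, char 'e'): match length 0
  offset=3 (pos 4, char 'b'): match length 4
  offset=4 (pos 3, char 'f'): match length 0
  offset=5 (pos 2, char 'e'): match length 0
  offset=6 (pos 1, char 'e'): match length 0
  offset=7 (pos 0, char 'f'): match length 0
Longest match has length 4 at offset 3.
next_char = character at position 7 + 4 = 11 -> 'e'

Best match: offset=3, length=4 (matching 'befb' starting at position 4)
LZ77 triple: (3, 4, 'e')


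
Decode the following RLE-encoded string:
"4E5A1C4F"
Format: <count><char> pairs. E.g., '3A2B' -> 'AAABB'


Expanding each <count><char> pair:
  4E -> 'EEEE'
  5A -> 'AAAAA'
  1C -> 'C'
  4F -> 'FFFF'

Decoded = EEEEAAAAACFFFF


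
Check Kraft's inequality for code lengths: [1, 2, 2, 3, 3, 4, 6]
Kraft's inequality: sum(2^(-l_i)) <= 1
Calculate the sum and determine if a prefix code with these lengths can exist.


Sum = 2^(-1) + 2^(-2) + 2^(-2) + 2^(-3) + 2^(-3) + 2^(-4) + 2^(-6)
    = 0.5 + 0.25 + 0.25 + 0.125 + 0.125 + 0.0625 + 0.015625
    = 85/64 = 1.328125
Since 1.328125 > 1, Kraft's inequality is NOT satisfied.
A prefix code with these lengths CANNOT exist.

Kraft sum = 1.328125. Not satisfied.


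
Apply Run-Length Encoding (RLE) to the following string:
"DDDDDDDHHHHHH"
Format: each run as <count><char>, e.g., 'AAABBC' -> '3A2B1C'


Scanning runs left to right:
  i=0: run of 'D' x 7 -> '7D'
  i=7: run of 'H' x 6 -> '6H'

RLE = 7D6H


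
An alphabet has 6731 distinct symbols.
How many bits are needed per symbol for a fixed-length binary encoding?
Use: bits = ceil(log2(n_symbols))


log2(6731) = 12.7166
Bracket: 2^12 = 4096 < 6731 <= 2^13 = 8192
So ceil(log2(6731)) = 13

bits = ceil(log2(6731)) = ceil(12.7166) = 13 bits


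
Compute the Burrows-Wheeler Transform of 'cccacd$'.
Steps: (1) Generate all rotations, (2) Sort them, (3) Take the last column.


Rotations (sorted):
  0: $cccacd -> last char: d
  1: acd$ccc -> last char: c
  2: cacd$cc -> last char: c
  3: ccacd$c -> last char: c
  4: cccacd$ -> last char: $
  5: cd$ccca -> last char: a
  6: d$cccac -> last char: c


BWT = dccc$ac


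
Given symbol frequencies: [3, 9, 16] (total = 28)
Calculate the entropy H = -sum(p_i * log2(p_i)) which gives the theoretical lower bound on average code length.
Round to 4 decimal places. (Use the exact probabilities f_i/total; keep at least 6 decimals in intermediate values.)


Per-symbol terms -p_i * log2(p_i) with p_i = f_i/28:
  p = 3/28 = 0.107143: log2(p) = -3.222392, -p*log2(p) = 0.345256
  p = 9/28 = 0.321429: log2(p) = -1.637430, -p*log2(p) = 0.526317
  p = 16/28 = 0.571429: log2(p) = -0.807355, -p*log2(p) = 0.461346
H = 0.345256 + 0.526317 + 0.461346 = 1.332919

H = 1.3329 bits/symbol


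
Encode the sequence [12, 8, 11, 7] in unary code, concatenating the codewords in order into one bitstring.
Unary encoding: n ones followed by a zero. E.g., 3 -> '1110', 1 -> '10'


Encode each number as n ones followed by a terminating 0:
  12 -> 1111111111110 (13 bits)
  8 -> 111111110 (9 bits)
  11 -> 111111111110 (12 bits)
  7 -> 11111110 (8 bits)
Total length = 13 + 9 + 12 + 8 = 42 bits.

Unary([12, 8, 11, 7]) = 111111111111011111111011111111111011111110 (42 bits)


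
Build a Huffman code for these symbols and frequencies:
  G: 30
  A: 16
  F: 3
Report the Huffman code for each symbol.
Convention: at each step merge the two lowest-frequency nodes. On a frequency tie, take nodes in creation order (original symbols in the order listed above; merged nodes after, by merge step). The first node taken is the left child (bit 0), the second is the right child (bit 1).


Huffman tree construction:
Step 1: Merge F(3) + A(16) = 19
Step 2: Merge (F+A)(19) + G(30) = 49
Read each symbol's code off the tree from the root (left child = 0, right child = 1).

Codes:
  G: 1 (length 1)
  A: 01 (length 2)
  F: 00 (length 2)
Average code length: 68/49 = 1.3878 bits/symbol


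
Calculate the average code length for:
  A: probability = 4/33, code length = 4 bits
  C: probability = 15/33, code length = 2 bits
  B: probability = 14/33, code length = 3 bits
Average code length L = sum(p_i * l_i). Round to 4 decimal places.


Weighted contributions p_i * l_i:
  A: (4/33) * 4 = 16/33
  C: (15/33) * 2 = 30/33
  B: (14/33) * 3 = 42/33
Sum = (16 + 30 + 42)/33 = 88/33

L = 88/33 = 2.6667 bits/symbol


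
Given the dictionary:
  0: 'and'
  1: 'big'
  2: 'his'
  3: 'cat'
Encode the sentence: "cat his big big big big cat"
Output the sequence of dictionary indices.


Look up each word in the dictionary:
  'cat' -> 3
  'his' -> 2
  'big' -> 1
  'big' -> 1
  'big' -> 1
  'big' -> 1
  'cat' -> 3

Encoded: [3, 2, 1, 1, 1, 1, 3]


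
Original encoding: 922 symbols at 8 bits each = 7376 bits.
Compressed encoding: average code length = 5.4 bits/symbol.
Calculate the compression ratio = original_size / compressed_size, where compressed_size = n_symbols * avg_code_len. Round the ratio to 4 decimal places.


original_size = n_symbols * orig_bits = 922 * 8 = 7376 bits
compressed_size = n_symbols * avg_code_len = 922 * 5.4 = 4978.8 bits
ratio = original_size / compressed_size = 7376 / 4978.8 = 1.4815

Compression ratio = 1.4815


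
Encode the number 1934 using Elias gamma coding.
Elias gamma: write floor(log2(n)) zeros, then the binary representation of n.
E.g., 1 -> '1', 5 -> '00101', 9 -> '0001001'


num_bits = floor(log2(1934)) + 1 = 11
leading_zeros = num_bits - 1 = 10
binary(1934) = 11110001110

Elias gamma(1934) = '0000000000' + '11110001110' = 000000000011110001110 (21 bits)


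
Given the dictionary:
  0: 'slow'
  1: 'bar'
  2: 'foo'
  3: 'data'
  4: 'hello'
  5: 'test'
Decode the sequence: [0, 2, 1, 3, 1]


Look up each index in the dictionary:
  0 -> 'slow'
  2 -> 'foo'
  1 -> 'bar'
  3 -> 'data'
  1 -> 'bar'

Decoded: "slow foo bar data bar"


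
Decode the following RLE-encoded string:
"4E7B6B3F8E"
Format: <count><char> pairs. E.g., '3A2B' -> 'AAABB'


Expanding each <count><char> pair:
  4E -> 'EEEE'
  7B -> 'BBBBBBB'
  6B -> 'BBBBBB'
  3F -> 'FFF'
  8E -> 'EEEEEEEE'

Decoded = EEEEBBBBBBBBBBBBBFFFEEEEEEEE


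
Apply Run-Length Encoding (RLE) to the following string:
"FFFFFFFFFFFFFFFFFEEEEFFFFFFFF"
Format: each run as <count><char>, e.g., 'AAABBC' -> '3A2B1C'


Scanning runs left to right:
  i=0: run of 'F' x 17 -> '17F'
  i=17: run of 'E' x 4 -> '4E'
  i=21: run of 'F' x 8 -> '8F'

RLE = 17F4E8F


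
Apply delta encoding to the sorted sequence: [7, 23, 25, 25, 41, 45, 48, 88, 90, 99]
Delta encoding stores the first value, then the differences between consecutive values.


First value: 7
Deltas:
  23 - 7 = 16
  25 - 23 = 2
  25 - 25 = 0
  41 - 25 = 16
  45 - 41 = 4
  48 - 45 = 3
  88 - 48 = 40
  90 - 88 = 2
  99 - 90 = 9


Delta encoded: [7, 16, 2, 0, 16, 4, 3, 40, 2, 9]


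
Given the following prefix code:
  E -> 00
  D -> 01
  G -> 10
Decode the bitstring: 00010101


Decoding step by step:
Bits 00 -> E
Bits 01 -> D
Bits 01 -> D
Bits 01 -> D


Decoded message: EDDD


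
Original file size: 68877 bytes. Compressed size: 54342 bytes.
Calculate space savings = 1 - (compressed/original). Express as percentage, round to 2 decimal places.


ratio = compressed/original = 54342/68877 = 0.788972
savings = 1 - ratio = 1 - 0.788972 = 0.211028
as a percentage: 0.211028 * 100 = 21.1%

Space savings = 1 - 54342/68877 = 21.1%


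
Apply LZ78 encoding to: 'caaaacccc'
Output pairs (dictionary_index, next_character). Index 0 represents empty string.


LZ78 encoding steps:
Dictionary: {0: ''}
Step 1: w='' (idx 0), next='c' -> output (0, 'c'), add 'c' as idx 1
Step 2: w='' (idx 0), next='a' -> output (0, 'a'), add 'a' as idx 2
Step 3: w='a' (idx 2), next='a' -> output (2, 'a'), add 'aa' as idx 3
Step 4: w='a' (idx 2), next='c' -> output (2, 'c'), add 'ac' as idx 4
Step 5: w='c' (idx 1), next='c' -> output (1, 'c'), add 'cc' as idx 5
Step 6: w='c' (idx 1), end of input -> output (1, '')


Encoded: [(0, 'c'), (0, 'a'), (2, 'a'), (2, 'c'), (1, 'c'), (1, '')]


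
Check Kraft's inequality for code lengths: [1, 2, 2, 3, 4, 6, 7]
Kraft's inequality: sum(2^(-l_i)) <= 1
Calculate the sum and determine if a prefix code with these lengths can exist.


Sum = 2^(-1) + 2^(-2) + 2^(-2) + 2^(-3) + 2^(-4) + 2^(-6) + 2^(-7)
    = 0.5 + 0.25 + 0.25 + 0.125 + 0.0625 + 0.015625 + 0.0078125
    = 155/128 = 1.2109375
Since 1.2109375 > 1, Kraft's inequality is NOT satisfied.
A prefix code with these lengths CANNOT exist.

Kraft sum = 1.2109375. Not satisfied.


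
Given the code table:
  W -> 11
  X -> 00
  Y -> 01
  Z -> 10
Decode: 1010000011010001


Decoding:
10 -> Z
10 -> Z
00 -> X
00 -> X
11 -> W
01 -> Y
00 -> X
01 -> Y


Result: ZZXXWYXY


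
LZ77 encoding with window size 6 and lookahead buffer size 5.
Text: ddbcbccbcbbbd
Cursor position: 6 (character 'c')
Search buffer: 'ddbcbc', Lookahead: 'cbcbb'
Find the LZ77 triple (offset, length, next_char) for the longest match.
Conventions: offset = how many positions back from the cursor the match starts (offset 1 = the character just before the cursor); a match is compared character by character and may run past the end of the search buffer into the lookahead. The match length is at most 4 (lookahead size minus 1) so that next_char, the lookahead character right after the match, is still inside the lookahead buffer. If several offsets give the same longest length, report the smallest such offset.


Try each offset into the search buffer:
  offset=1 (pos 5, char 'c'): match length 1
  offset=2 (pos 4, char 'b'): match length 0
  offset=3 (pos 3, char 'c'): match length 3
  offset=4 (pos 2, char 'b'): match length 0
  offset=5 (pos 1, char 'd'): match length 0
  offset=6 (pos 0, char 'd'): match length 0
Longest match has length 3 at offset 3.
next_char = character at position 6 + 3 = 9 -> 'b'

Best match: offset=3, length=3 (matching 'cbc' starting at position 3)
LZ77 triple: (3, 3, 'b')


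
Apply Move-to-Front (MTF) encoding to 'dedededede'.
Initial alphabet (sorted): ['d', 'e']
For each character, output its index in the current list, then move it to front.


MTF encoding:
'd': index 0 in ['d', 'e'] -> ['d', 'e']
'e': index 1 in ['d', 'e'] -> ['e', 'd']
'd': index 1 in ['e', 'd'] -> ['d', 'e']
'e': index 1 in ['d', 'e'] -> ['e', 'd']
'd': index 1 in ['e', 'd'] -> ['d', 'e']
'e': index 1 in ['d', 'e'] -> ['e', 'd']
'd': index 1 in ['e', 'd'] -> ['d', 'e']
'e': index 1 in ['d', 'e'] -> ['e', 'd']
'd': index 1 in ['e', 'd'] -> ['d', 'e']
'e': index 1 in ['d', 'e'] -> ['e', 'd']


Output: [0, 1, 1, 1, 1, 1, 1, 1, 1, 1]


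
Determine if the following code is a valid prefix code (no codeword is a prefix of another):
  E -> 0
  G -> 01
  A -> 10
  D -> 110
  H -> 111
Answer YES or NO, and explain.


Checking each pair (does one codeword prefix another?):
  E='0' vs G='01': prefix -- VIOLATION

NO -- this is NOT a valid prefix code. E (0) is a prefix of G (01).


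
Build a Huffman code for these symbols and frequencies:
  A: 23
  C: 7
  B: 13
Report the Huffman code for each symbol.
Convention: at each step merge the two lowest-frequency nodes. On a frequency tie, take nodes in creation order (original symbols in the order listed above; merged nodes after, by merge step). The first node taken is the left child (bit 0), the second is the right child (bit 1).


Huffman tree construction:
Step 1: Merge C(7) + B(13) = 20
Step 2: Merge (C+B)(20) + A(23) = 43
Read each symbol's code off the tree from the root (left child = 0, right child = 1).

Codes:
  A: 1 (length 1)
  C: 00 (length 2)
  B: 01 (length 2)
Average code length: 63/43 = 1.4651 bits/symbol


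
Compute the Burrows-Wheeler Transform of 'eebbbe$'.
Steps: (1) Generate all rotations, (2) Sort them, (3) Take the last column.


Rotations (sorted):
  0: $eebbbe -> last char: e
  1: bbbe$ee -> last char: e
  2: bbe$eeb -> last char: b
  3: be$eebb -> last char: b
  4: e$eebbb -> last char: b
  5: ebbbe$e -> last char: e
  6: eebbbe$ -> last char: $


BWT = eebbbe$


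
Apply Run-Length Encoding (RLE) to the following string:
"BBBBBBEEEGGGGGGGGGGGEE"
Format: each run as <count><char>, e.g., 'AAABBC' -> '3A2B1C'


Scanning runs left to right:
  i=0: run of 'B' x 6 -> '6B'
  i=6: run of 'E' x 3 -> '3E'
  i=9: run of 'G' x 11 -> '11G'
  i=20: run of 'E' x 2 -> '2E'

RLE = 6B3E11G2E


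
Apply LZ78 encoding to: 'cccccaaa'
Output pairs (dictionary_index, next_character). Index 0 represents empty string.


LZ78 encoding steps:
Dictionary: {0: ''}
Step 1: w='' (idx 0), next='c' -> output (0, 'c'), add 'c' as idx 1
Step 2: w='c' (idx 1), next='c' -> output (1, 'c'), add 'cc' as idx 2
Step 3: w='cc' (idx 2), next='a' -> output (2, 'a'), add 'cca' as idx 3
Step 4: w='' (idx 0), next='a' -> output (0, 'a'), add 'a' as idx 4
Step 5: w='a' (idx 4), end of input -> output (4, '')


Encoded: [(0, 'c'), (1, 'c'), (2, 'a'), (0, 'a'), (4, '')]


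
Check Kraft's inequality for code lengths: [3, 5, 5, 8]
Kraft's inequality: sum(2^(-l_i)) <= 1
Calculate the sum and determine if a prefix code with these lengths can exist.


Sum = 2^(-3) + 2^(-5) + 2^(-5) + 2^(-8)
    = 0.125 + 0.03125 + 0.03125 + 0.00390625
    = 49/256 = 0.19140625
Since 0.19140625 <= 1, Kraft's inequality IS satisfied.
A prefix code with these lengths CAN exist.

Kraft sum = 0.19140625. Satisfied.


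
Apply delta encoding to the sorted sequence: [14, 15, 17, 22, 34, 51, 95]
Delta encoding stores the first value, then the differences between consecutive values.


First value: 14
Deltas:
  15 - 14 = 1
  17 - 15 = 2
  22 - 17 = 5
  34 - 22 = 12
  51 - 34 = 17
  95 - 51 = 44


Delta encoded: [14, 1, 2, 5, 12, 17, 44]


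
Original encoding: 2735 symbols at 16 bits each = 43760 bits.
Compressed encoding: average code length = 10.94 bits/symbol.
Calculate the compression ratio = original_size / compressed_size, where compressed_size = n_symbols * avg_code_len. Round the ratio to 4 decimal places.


original_size = n_symbols * orig_bits = 2735 * 16 = 43760 bits
compressed_size = n_symbols * avg_code_len = 2735 * 10.94 = 29920.9 bits
ratio = original_size / compressed_size = 43760 / 29920.9 = 1.4625

Compression ratio = 1.4625


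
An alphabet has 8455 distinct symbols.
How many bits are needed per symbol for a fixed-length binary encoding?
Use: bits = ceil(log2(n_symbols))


log2(8455) = 13.0456
Bracket: 2^13 = 8192 < 8455 <= 2^14 = 16384
So ceil(log2(8455)) = 14

bits = ceil(log2(8455)) = ceil(13.0456) = 14 bits


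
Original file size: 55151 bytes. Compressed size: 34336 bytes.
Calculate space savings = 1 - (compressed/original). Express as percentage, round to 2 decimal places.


ratio = compressed/original = 34336/55151 = 0.622582
savings = 1 - ratio = 1 - 0.622582 = 0.377418
as a percentage: 0.377418 * 100 = 37.74%

Space savings = 1 - 34336/55151 = 37.74%


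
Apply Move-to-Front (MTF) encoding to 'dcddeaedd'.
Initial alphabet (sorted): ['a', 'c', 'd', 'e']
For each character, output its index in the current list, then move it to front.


MTF encoding:
'd': index 2 in ['a', 'c', 'd', 'e'] -> ['d', 'a', 'c', 'e']
'c': index 2 in ['d', 'a', 'c', 'e'] -> ['c', 'd', 'a', 'e']
'd': index 1 in ['c', 'd', 'a', 'e'] -> ['d', 'c', 'a', 'e']
'd': index 0 in ['d', 'c', 'a', 'e'] -> ['d', 'c', 'a', 'e']
'e': index 3 in ['d', 'c', 'a', 'e'] -> ['e', 'd', 'c', 'a']
'a': index 3 in ['e', 'd', 'c', 'a'] -> ['a', 'e', 'd', 'c']
'e': index 1 in ['a', 'e', 'd', 'c'] -> ['e', 'a', 'd', 'c']
'd': index 2 in ['e', 'a', 'd', 'c'] -> ['d', 'e', 'a', 'c']
'd': index 0 in ['d', 'e', 'a', 'c'] -> ['d', 'e', 'a', 'c']


Output: [2, 2, 1, 0, 3, 3, 1, 2, 0]


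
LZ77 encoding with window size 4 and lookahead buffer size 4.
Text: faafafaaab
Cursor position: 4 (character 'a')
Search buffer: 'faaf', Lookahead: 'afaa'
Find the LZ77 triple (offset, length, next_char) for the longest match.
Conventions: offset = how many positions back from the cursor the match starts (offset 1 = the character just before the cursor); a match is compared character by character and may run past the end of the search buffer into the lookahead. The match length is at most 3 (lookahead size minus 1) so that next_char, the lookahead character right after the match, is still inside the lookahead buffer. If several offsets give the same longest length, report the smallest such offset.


Try each offset into the search buffer:
  offset=1 (pos 3, char 'f'): match length 0
  offset=2 (pos 2, char 'a'): match length 3
  offset=3 (pos 1, char 'a'): match length 1
  offset=4 (pos 0, char 'f'): match length 0
Longest match has length 3 at offset 2.
next_char = character at position 4 + 3 = 7 -> 'a'

Best match: offset=2, length=3 (matching 'afa' starting at position 2)
LZ77 triple: (2, 3, 'a')


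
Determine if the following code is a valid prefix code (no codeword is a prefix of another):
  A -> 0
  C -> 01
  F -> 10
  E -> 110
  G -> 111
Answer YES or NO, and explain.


Checking each pair (does one codeword prefix another?):
  A='0' vs C='01': prefix -- VIOLATION

NO -- this is NOT a valid prefix code. A (0) is a prefix of C (01).


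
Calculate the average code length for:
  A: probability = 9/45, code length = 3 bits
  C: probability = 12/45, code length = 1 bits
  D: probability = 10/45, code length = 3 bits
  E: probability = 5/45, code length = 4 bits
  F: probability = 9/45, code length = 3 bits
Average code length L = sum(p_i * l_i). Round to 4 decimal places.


Weighted contributions p_i * l_i:
  A: (9/45) * 3 = 27/45
  C: (12/45) * 1 = 12/45
  D: (10/45) * 3 = 30/45
  E: (5/45) * 4 = 20/45
  F: (9/45) * 3 = 27/45
Sum = (27 + 12 + 30 + 20 + 27)/45 = 116/45

L = 116/45 = 2.5778 bits/symbol


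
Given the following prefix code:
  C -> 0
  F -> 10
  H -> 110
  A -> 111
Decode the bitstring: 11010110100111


Decoding step by step:
Bits 110 -> H
Bits 10 -> F
Bits 110 -> H
Bits 10 -> F
Bits 0 -> C
Bits 111 -> A


Decoded message: HFHFCA


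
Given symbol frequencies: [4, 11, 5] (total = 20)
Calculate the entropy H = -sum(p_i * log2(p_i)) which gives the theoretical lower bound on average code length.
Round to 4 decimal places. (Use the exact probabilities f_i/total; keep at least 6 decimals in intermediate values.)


Per-symbol terms -p_i * log2(p_i) with p_i = f_i/20:
  p = 4/20 = 0.200000: log2(p) = -2.321928, -p*log2(p) = 0.464386
  p = 11/20 = 0.550000: log2(p) = -0.862496, -p*log2(p) = 0.474373
  p = 5/20 = 0.250000: log2(p) = -2.000000, -p*log2(p) = 0.500000
H = 0.464386 + 0.474373 + 0.500000 = 1.438759

H = 1.4388 bits/symbol


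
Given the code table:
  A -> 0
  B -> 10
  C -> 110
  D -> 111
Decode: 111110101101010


Decoding:
111 -> D
110 -> C
10 -> B
110 -> C
10 -> B
10 -> B


Result: DCBCBB


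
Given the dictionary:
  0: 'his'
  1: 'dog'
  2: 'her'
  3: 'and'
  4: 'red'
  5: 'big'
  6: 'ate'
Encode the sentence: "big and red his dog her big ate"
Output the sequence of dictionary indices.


Look up each word in the dictionary:
  'big' -> 5
  'and' -> 3
  'red' -> 4
  'his' -> 0
  'dog' -> 1
  'her' -> 2
  'big' -> 5
  'ate' -> 6

Encoded: [5, 3, 4, 0, 1, 2, 5, 6]


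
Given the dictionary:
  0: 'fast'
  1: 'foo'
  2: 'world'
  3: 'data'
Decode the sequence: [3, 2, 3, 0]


Look up each index in the dictionary:
  3 -> 'data'
  2 -> 'world'
  3 -> 'data'
  0 -> 'fast'

Decoded: "data world data fast"


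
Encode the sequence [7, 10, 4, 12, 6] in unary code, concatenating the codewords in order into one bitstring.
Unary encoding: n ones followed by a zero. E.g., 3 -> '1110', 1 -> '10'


Encode each number as n ones followed by a terminating 0:
  7 -> 11111110 (8 bits)
  10 -> 11111111110 (11 bits)
  4 -> 11110 (5 bits)
  12 -> 1111111111110 (13 bits)
  6 -> 1111110 (7 bits)
Total length = 8 + 11 + 5 + 13 + 7 = 44 bits.

Unary([7, 10, 4, 12, 6]) = 11111110111111111101111011111111111101111110 (44 bits)


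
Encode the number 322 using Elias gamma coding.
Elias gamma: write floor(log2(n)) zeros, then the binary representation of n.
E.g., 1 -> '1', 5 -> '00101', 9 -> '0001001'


num_bits = floor(log2(322)) + 1 = 9
leading_zeros = num_bits - 1 = 8
binary(322) = 101000010

Elias gamma(322) = '00000000' + '101000010' = 00000000101000010 (17 bits)


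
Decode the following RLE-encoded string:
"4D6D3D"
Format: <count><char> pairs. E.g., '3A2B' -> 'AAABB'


Expanding each <count><char> pair:
  4D -> 'DDDD'
  6D -> 'DDDDDD'
  3D -> 'DDD'

Decoded = DDDDDDDDDDDDD


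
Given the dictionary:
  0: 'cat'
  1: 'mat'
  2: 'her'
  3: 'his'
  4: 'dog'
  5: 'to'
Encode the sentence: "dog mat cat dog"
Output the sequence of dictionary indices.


Look up each word in the dictionary:
  'dog' -> 4
  'mat' -> 1
  'cat' -> 0
  'dog' -> 4

Encoded: [4, 1, 0, 4]


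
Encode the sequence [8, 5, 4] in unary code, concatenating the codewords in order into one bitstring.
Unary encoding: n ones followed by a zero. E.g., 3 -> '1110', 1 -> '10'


Encode each number as n ones followed by a terminating 0:
  8 -> 111111110 (9 bits)
  5 -> 111110 (6 bits)
  4 -> 11110 (5 bits)
Total length = 9 + 6 + 5 = 20 bits.

Unary([8, 5, 4]) = 11111111011111011110 (20 bits)


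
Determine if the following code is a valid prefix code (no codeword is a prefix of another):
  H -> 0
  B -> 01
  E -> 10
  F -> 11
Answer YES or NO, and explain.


Checking each pair (does one codeword prefix another?):
  H='0' vs B='01': prefix -- VIOLATION

NO -- this is NOT a valid prefix code. H (0) is a prefix of B (01).


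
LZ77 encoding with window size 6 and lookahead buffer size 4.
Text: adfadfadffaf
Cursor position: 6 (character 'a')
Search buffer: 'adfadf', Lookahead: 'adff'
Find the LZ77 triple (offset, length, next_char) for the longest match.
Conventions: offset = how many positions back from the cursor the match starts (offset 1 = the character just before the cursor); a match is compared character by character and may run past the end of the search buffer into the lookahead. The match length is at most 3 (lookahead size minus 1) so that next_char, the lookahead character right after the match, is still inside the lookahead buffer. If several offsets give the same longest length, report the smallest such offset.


Try each offset into the search buffer:
  offset=1 (pos 5, char 'f'): match length 0
  offset=2 (pos 4, char 'd'): match length 0
  offset=3 (pos 3, char 'a'): match length 3
  offset=4 (pos 2, char 'f'): match length 0
  offset=5 (pos 1, char 'd'): match length 0
  offset=6 (pos 0, char 'a'): match length 3
Longest match has length 3, found at offsets 3, 6; take the smallest, offset 3.
next_char = character at position 6 + 3 = 9 -> 'f'

Best match: offset=3, length=3 (matching 'adf' starting at position 3)
LZ77 triple: (3, 3, 'f')
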